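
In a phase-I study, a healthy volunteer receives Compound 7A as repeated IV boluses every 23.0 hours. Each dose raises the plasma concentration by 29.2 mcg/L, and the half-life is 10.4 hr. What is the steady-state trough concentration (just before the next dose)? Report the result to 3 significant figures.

8.04 mcg/L

k = ln 2 / 10.4 = 0.06665 hr⁻¹
Fraction remaining after one interval: e^(−kτ) = e^(−0.06665 × 23.0) = 0.2159
R = 1 / (1 − 0.2159) = 1.275
Css,max = 29.2 × 1.275 = 37.24 mcg/L
Css,min = Css,max × e^(−kτ) = 37.24 × 0.2159 ≈ 8.04 mcg/L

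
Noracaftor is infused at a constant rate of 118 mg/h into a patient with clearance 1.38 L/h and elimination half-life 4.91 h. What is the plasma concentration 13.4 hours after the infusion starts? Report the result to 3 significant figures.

72.6 mg/L

Css = rate / CL = 118 / 1.38 = 85.51 mg/L
k = ln 2 / 4.91 = 0.1412 h⁻¹
C(t) = Css (1 − e^(−kt)) = 85.51 × (1 − e^(−1.892)) = 85.51 × 0.8492 ≈ 72.6 mg/L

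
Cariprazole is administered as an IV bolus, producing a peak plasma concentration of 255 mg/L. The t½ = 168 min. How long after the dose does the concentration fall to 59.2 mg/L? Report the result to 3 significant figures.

k = ln 2 / 168 = 0.004126 min⁻¹
C(t) = C₀ e^(−kt)  ⇒  t = ln(C₀/C) / k
t = ln(255/59.2) / 0.004126 = 1.460 / 0.004126 ≈ 354 minutes

354 minutes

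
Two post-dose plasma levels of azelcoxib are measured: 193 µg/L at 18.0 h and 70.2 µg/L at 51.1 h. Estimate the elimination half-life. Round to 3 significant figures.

22.7 hours

k = ln(C₁/C₂) / (t₂ − t₁) = ln(193/70.2) / (51.1 − 18.0)
  = 1.011 / 33.10 = 0.03055 h⁻¹
t½ = ln 2 / k = ln 2 / 0.03055 ≈ 22.7 hours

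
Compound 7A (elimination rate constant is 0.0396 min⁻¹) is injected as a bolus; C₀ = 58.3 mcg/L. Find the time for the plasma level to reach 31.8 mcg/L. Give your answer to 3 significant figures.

15.3 minutes

C(t) = C₀ e^(−kt)  ⇒  t = ln(C₀/C) / k
t = ln(58.3/31.8) / 0.03960 = 0.6061 / 0.03960 ≈ 15.3 minutes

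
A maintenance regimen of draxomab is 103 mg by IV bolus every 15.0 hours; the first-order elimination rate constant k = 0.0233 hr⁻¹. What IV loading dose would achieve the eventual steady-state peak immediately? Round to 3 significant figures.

Accumulation ratio R = 1 / (1 − e^(−kτ)) = 1 / (1 − e^(−0.02330×15.0)) = 1 / (1 − 0.7050) = 3.390
Loading dose = maintenance dose × R = 103 × 3.390 ≈ 349 mg

349 mg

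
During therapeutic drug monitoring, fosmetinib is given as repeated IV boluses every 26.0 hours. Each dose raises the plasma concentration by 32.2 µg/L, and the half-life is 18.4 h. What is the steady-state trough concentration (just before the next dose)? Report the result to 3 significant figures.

19.4 µg/L

k = ln 2 / 18.4 = 0.03767 h⁻¹
Fraction remaining after one interval: e^(−kτ) = e^(−0.03767 × 26.0) = 0.3755
R = 1 / (1 − 0.3755) = 1.601
Css,max = 32.2 × 1.601 = 51.56 µg/L
Css,min = Css,max × e^(−kτ) = 51.56 × 0.3755 ≈ 19.4 µg/L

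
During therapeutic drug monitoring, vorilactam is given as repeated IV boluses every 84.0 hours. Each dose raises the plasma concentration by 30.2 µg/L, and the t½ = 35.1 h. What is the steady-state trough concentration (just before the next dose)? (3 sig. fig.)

7.10 µg/L

k = ln 2 / 35.1 = 0.01975 h⁻¹
Fraction remaining after one interval: e^(−kτ) = e^(−0.01975 × 84.0) = 0.1904
R = 1 / (1 − 0.1904) = 1.235
Css,max = 30.2 × 1.235 = 37.30 µg/L
Css,min = Css,max × e^(−kτ) = 37.30 × 0.1904 ≈ 7.10 µg/L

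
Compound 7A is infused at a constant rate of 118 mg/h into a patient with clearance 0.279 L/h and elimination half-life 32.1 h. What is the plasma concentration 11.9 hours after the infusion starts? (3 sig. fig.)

95.8 mg/L

Css = rate / CL = 118 / 0.279 = 422.9 mg/L
k = ln 2 / 32.1 = 0.02159 h⁻¹
C(t) = Css (1 − e^(−kt)) = 422.9 × (1 − e^(−0.2570)) = 422.9 × 0.2266 ≈ 95.8 mg/L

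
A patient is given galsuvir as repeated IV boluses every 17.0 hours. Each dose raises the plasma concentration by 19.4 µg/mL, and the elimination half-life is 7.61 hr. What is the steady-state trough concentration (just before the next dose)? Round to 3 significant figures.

k = ln 2 / 7.61 = 0.09108 hr⁻¹
Fraction remaining after one interval: e^(−kτ) = e^(−0.09108 × 17.0) = 0.2126
R = 1 / (1 − 0.2126) = 1.270
Css,max = 19.4 × 1.270 = 24.64 µg/mL
Css,min = Css,max × e^(−kτ) = 24.64 × 0.2126 ≈ 5.24 µg/mL

5.24 µg/mL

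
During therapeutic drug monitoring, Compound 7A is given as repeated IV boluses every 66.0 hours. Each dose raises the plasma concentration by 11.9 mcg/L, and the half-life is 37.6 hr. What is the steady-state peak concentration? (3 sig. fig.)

16.9 mcg/L

k = ln 2 / 37.6 = 0.01843 hr⁻¹
Fraction remaining after one interval: e^(−kτ) = e^(−0.01843 × 66.0) = 0.2962
R = 1 / (1 − 0.2962) = 1.421
Css,max = 11.9 × 1.421 ≈ 16.9 mcg/L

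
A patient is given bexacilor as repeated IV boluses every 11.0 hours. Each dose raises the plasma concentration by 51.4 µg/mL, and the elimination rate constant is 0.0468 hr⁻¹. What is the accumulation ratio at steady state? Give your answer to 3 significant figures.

2.49

Fraction remaining after one interval: e^(−kτ) = e^(−0.04680 × 11.0) = 0.5976
R = 1 / (1 − 0.5976) = 1 / 0.4024 ≈ 2.49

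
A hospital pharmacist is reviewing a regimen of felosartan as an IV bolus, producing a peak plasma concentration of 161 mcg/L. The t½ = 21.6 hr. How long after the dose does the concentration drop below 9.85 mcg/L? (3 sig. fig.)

k = ln 2 / 21.6 = 0.03209 hr⁻¹
C(t) = C₀ e^(−kt)  ⇒  t = ln(C₀/C) / k
t = ln(161/9.85) / 0.03209 = 2.794 / 0.03209 ≈ 87.1 hours

87.1 hours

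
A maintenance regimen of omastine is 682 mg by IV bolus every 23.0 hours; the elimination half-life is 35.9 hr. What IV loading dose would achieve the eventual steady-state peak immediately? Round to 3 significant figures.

k = ln 2 / 35.9 = 0.01931 hr⁻¹
Accumulation ratio R = 1 / (1 − e^(−kτ)) = 1 / (1 − e^(−0.01931×23.0)) = 1 / (1 − 0.6414) = 2.789
Loading dose = maintenance dose × R = 682 × 2.789 ≈ 1900 mg

1900 mg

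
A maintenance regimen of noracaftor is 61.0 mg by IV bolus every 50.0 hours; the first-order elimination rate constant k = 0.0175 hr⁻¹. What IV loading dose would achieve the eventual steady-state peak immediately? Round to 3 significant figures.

105 mg

Accumulation ratio R = 1 / (1 − e^(−kτ)) = 1 / (1 − e^(−0.01750×50.0)) = 1 / (1 − 0.4169) = 1.715
Loading dose = maintenance dose × R = 61.0 × 1.715 ≈ 105 mg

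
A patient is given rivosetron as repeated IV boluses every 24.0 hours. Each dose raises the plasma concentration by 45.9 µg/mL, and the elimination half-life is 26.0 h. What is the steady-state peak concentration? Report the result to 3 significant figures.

k = ln 2 / 26.0 = 0.02666 h⁻¹
Fraction remaining after one interval: e^(−kτ) = e^(−0.02666 × 24.0) = 0.5274
R = 1 / (1 − 0.5274) = 2.116
Css,max = 45.9 × 2.116 ≈ 97.1 µg/mL

97.1 µg/mL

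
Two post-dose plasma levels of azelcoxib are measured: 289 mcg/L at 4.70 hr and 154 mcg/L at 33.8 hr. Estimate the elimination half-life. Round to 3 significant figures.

32.0 hours

k = ln(C₁/C₂) / (t₂ − t₁) = ln(289/154) / (33.8 − 4.70)
  = 0.6295 / 29.10 = 0.02163 hr⁻¹
t½ = ln 2 / k = ln 2 / 0.02163 ≈ 32.0 hours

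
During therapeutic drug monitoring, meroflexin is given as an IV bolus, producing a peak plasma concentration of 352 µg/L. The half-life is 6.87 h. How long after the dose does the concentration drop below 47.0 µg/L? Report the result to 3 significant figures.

20.0 hours

k = ln 2 / 6.87 = 0.1009 h⁻¹
C(t) = C₀ e^(−kt)  ⇒  t = ln(C₀/C) / k
t = ln(352/47.0) / 0.1009 = 2.013 / 0.1009 ≈ 20.0 hours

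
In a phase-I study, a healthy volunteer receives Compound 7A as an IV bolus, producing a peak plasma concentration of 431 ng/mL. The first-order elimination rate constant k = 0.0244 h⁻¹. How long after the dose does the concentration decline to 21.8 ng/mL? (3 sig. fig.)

C(t) = C₀ e^(−kt)  ⇒  t = ln(C₀/C) / k
t = ln(431/21.8) / 0.02440 = 2.984 / 0.02440 ≈ 122 hours

122 hours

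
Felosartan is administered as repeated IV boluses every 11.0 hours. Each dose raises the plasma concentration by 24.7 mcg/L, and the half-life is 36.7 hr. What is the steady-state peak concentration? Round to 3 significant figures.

k = ln 2 / 36.7 = 0.01889 hr⁻¹
Fraction remaining after one interval: e^(−kτ) = e^(−0.01889 × 11.0) = 0.8124
R = 1 / (1 − 0.8124) = 5.331
Css,max = 24.7 × 5.331 ≈ 132 mcg/L

132 mcg/L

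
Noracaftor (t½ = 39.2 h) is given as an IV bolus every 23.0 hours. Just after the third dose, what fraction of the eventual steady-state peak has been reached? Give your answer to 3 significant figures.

k = ln 2 / 39.2 = 0.01768 h⁻¹
f_n = 1 − e^(−nkτ) = 1 − e^(−3 × 0.01768 × 23.0) = 1 − e^(−1.220) = 1 − 0.2952 ≈ 0.705

0.705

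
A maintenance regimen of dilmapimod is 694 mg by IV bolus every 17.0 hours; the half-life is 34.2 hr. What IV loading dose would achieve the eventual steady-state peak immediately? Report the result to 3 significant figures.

2380 mg

k = ln 2 / 34.2 = 0.02027 hr⁻¹
Accumulation ratio R = 1 / (1 − e^(−kτ)) = 1 / (1 − e^(−0.02027×17.0)) = 1 / (1 − 0.7085) = 3.431
Loading dose = maintenance dose × R = 694 × 3.431 ≈ 2380 mg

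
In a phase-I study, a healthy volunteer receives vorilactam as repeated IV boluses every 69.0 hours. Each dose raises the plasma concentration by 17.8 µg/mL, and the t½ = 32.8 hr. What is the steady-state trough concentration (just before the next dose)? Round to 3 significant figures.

k = ln 2 / 32.8 = 0.02113 hr⁻¹
Fraction remaining after one interval: e^(−kτ) = e^(−0.02113 × 69.0) = 0.2327
R = 1 / (1 − 0.2327) = 1.303
Css,max = 17.8 × 1.303 = 23.20 µg/mL
Css,min = Css,max × e^(−kτ) = 23.20 × 0.2327 ≈ 5.40 µg/mL

5.40 µg/mL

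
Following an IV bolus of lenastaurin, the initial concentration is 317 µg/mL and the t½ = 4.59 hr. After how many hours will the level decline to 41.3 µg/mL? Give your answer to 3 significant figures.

13.5 hours

k = ln 2 / 4.59 = 0.1510 hr⁻¹
C(t) = C₀ e^(−kt)  ⇒  t = ln(C₀/C) / k
t = ln(317/41.3) / 0.1510 = 2.038 / 0.1510 ≈ 13.5 hours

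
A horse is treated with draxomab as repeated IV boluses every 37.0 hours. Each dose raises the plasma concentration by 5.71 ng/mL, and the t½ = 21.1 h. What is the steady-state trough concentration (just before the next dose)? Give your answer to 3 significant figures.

2.41 ng/mL

k = ln 2 / 21.1 = 0.03285 h⁻¹
Fraction remaining after one interval: e^(−kτ) = e^(−0.03285 × 37.0) = 0.2966
R = 1 / (1 − 0.2966) = 1.422
Css,max = 5.71 × 1.422 = 8.117 ng/mL
Css,min = Css,max × e^(−kτ) = 8.117 × 0.2966 ≈ 2.41 ng/mL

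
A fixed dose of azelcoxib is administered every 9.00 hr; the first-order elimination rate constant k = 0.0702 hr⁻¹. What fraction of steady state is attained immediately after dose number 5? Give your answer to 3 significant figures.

0.958

f_n = 1 − e^(−nkτ) = 1 − e^(−5 × 0.07020 × 9.00) = 1 − e^(−3.159) = 1 − 0.04247 ≈ 0.958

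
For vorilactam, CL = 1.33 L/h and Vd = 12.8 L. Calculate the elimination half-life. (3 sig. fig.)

6.67 hours

k = CL / V = 1.33 / 12.8 = 0.1039 h⁻¹
t½ = ln 2 / k = ln 2 / 0.1039 ≈ 6.67 hours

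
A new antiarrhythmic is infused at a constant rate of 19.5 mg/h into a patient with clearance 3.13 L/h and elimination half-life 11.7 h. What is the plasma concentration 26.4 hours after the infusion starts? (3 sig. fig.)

Css = rate / CL = 19.5 / 3.13 = 6.230 mg/L
k = ln 2 / 11.7 = 0.05924 h⁻¹
C(t) = Css (1 − e^(−kt)) = 6.230 × (1 − e^(−1.564)) = 6.230 × 0.7907 ≈ 4.93 mg/L

4.93 mg/L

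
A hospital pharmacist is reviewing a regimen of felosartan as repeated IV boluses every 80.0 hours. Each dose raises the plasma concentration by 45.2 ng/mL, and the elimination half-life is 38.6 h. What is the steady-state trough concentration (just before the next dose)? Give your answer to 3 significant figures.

k = ln 2 / 38.6 = 0.01796 h⁻¹
Fraction remaining after one interval: e^(−kτ) = e^(−0.01796 × 80.0) = 0.2377
R = 1 / (1 − 0.2377) = 1.312
Css,max = 45.2 × 1.312 = 59.30 ng/mL
Css,min = Css,max × e^(−kτ) = 59.30 × 0.2377 ≈ 14.1 ng/mL

14.1 ng/mL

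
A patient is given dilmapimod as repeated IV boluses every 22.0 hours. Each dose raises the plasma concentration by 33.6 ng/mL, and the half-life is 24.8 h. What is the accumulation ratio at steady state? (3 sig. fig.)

k = ln 2 / 24.8 = 0.02795 h⁻¹
Fraction remaining after one interval: e^(−kτ) = e^(−0.02795 × 22.0) = 0.5407
R = 1 / (1 − 0.5407) = 1 / 0.4593 ≈ 2.18

2.18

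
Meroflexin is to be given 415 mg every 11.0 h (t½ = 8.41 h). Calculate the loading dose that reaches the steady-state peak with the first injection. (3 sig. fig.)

k = ln 2 / 8.41 = 0.08242 h⁻¹
Accumulation ratio R = 1 / (1 − e^(−kτ)) = 1 / (1 − e^(−0.08242×11.0)) = 1 / (1 − 0.4039) = 1.678
Loading dose = maintenance dose × R = 415 × 1.678 ≈ 696 mg

696 mg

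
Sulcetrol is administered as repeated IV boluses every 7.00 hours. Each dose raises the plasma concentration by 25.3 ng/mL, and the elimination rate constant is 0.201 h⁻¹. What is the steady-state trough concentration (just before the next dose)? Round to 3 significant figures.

Fraction remaining after one interval: e^(−kτ) = e^(−0.2010 × 7.00) = 0.2449
R = 1 / (1 − 0.2449) = 1.324
Css,max = 25.3 × 1.324 = 33.50 ng/mL
Css,min = Css,max × e^(−kτ) = 33.50 × 0.2449 ≈ 8.20 ng/mL

8.20 ng/mL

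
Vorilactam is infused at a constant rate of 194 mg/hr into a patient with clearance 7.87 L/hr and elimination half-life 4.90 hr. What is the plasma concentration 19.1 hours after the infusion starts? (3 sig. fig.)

Css = rate / CL = 194 / 7.87 = 24.65 µg/mL
k = ln 2 / 4.90 = 0.1415 hr⁻¹
C(t) = Css (1 − e^(−kt)) = 24.65 × (1 − e^(−2.702)) = 24.65 × 0.9329 ≈ 23.0 µg/mL

23.0 µg/mL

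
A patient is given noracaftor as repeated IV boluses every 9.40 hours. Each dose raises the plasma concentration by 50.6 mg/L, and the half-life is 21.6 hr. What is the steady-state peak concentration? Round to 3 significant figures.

k = ln 2 / 21.6 = 0.03209 hr⁻¹
Fraction remaining after one interval: e^(−kτ) = e^(−0.03209 × 9.40) = 0.7396
R = 1 / (1 − 0.7396) = 3.840
Css,max = 50.6 × 3.840 ≈ 194 mg/L

194 mg/L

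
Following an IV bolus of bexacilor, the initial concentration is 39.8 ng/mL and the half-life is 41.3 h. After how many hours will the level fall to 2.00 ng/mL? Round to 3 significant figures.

178 hours

k = ln 2 / 41.3 = 0.01678 h⁻¹
C(t) = C₀ e^(−kt)  ⇒  t = ln(C₀/C) / k
t = ln(39.8/2.00) / 0.01678 = 2.991 / 0.01678 ≈ 178 hours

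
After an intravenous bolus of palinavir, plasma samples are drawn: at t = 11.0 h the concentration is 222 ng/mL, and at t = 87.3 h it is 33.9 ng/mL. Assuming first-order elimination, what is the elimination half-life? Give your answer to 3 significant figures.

k = ln(C₁/C₂) / (t₂ − t₁) = ln(222/33.9) / (87.3 − 11.0)
  = 1.879 / 76.30 = 0.02463 h⁻¹
t½ = ln 2 / k = ln 2 / 0.02463 ≈ 28.1 hours

28.1 hours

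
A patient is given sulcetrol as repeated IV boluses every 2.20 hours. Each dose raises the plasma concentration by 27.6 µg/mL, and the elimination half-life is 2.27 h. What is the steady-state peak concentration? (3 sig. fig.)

56.4 µg/mL

k = ln 2 / 2.27 = 0.3054 h⁻¹
Fraction remaining after one interval: e^(−kτ) = e^(−0.3054 × 2.20) = 0.5108
R = 1 / (1 − 0.5108) = 2.044
Css,max = 27.6 × 2.044 ≈ 56.4 µg/mL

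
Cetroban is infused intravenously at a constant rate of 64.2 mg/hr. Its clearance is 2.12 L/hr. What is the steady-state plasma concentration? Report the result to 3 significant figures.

30.3 mg/L

Css = infusion rate / CL = 64.2 / 2.12 ≈ 30.3 mg/L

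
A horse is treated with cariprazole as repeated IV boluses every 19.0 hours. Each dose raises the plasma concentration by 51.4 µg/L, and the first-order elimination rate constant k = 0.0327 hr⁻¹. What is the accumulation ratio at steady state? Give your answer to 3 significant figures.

2.16

Fraction remaining after one interval: e^(−kτ) = e^(−0.03270 × 19.0) = 0.5372
R = 1 / (1 − 0.5372) = 1 / 0.4628 ≈ 2.16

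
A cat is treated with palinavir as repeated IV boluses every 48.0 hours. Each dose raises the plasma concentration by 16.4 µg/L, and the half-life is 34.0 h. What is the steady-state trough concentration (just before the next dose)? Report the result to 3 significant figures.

9.88 µg/L

k = ln 2 / 34.0 = 0.02039 h⁻¹
Fraction remaining after one interval: e^(−kτ) = e^(−0.02039 × 48.0) = 0.3759
R = 1 / (1 − 0.3759) = 1.602
Css,max = 16.4 × 1.602 = 26.28 µg/L
Css,min = Css,max × e^(−kτ) = 26.28 × 0.3759 ≈ 9.88 µg/L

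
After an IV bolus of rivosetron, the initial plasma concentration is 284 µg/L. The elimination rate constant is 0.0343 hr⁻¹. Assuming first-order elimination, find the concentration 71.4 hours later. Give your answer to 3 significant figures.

C(t) = C₀ e^(−kt) = 284 × e^(−0.03430 × 71.4) = 284 × e^(−2.449) = 284 × 0.08638 ≈ 24.5 µg/L

24.5 µg/L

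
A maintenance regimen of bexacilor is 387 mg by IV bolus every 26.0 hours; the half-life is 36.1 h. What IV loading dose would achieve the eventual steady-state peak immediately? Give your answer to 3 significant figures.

985 mg

k = ln 2 / 36.1 = 0.01920 h⁻¹
Accumulation ratio R = 1 / (1 − e^(−kτ)) = 1 / (1 − e^(−0.01920×26.0)) = 1 / (1 − 0.6070) = 2.545
Loading dose = maintenance dose × R = 387 × 2.545 ≈ 985 mg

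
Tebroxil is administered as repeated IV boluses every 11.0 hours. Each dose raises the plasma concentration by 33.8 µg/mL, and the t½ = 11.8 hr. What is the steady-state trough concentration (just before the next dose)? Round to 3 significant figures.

k = ln 2 / 11.8 = 0.05874 hr⁻¹
Fraction remaining after one interval: e^(−kτ) = e^(−0.05874 × 11.0) = 0.5241
R = 1 / (1 − 0.5241) = 2.101
Css,max = 33.8 × 2.101 = 71.02 µg/mL
Css,min = Css,max × e^(−kτ) = 71.02 × 0.5241 ≈ 37.2 µg/mL

37.2 µg/mL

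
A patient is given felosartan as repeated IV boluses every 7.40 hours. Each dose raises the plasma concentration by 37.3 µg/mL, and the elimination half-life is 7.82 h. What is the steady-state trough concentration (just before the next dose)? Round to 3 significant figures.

40.2 µg/mL

k = ln 2 / 7.82 = 0.08864 h⁻¹
Fraction remaining after one interval: e^(−kτ) = e^(−0.08864 × 7.40) = 0.5190
R = 1 / (1 − 0.5190) = 2.079
Css,max = 37.3 × 2.079 = 77.54 µg/mL
Css,min = Css,max × e^(−kτ) = 77.54 × 0.5190 ≈ 40.2 µg/mL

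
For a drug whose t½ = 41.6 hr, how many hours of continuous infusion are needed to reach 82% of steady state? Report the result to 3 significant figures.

103 hours

k = ln 2 / 41.6 = 0.01666 hr⁻¹
f = 1 − e^(−kt)  ⇒  t = −ln(1 − f) / k
t = −ln(1 − 0.82) / 0.01666 = 1.715 / 0.01666 ≈ 103 hours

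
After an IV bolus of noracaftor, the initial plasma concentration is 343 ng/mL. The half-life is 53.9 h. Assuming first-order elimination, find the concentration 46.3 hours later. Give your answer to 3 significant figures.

k = ln 2 / 53.9 = 0.01286 h⁻¹
46.3 h is 0.8590 half-lives, so C = 343 × (1/2)^0.8590 = 343 × 0.5513 ≈ 189 ng/mL

189 ng/mL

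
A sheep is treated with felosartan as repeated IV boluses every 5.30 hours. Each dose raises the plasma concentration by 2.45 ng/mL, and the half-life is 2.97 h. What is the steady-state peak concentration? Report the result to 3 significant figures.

k = ln 2 / 2.97 = 0.2334 h⁻¹
Fraction remaining after one interval: e^(−kτ) = e^(−0.2334 × 5.30) = 0.2903
R = 1 / (1 − 0.2903) = 1.409
Css,max = 2.45 × 1.409 ≈ 3.45 ng/mL

3.45 ng/mL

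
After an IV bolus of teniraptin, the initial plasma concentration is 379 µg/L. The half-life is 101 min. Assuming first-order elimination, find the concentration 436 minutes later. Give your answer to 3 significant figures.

k = ln 2 / 101 = 0.006863 min⁻¹
436 min is 4.317 half-lives, so C = 379 × (1/2)^4.317 = 379 × 0.05018 ≈ 19.0 µg/L

19.0 µg/L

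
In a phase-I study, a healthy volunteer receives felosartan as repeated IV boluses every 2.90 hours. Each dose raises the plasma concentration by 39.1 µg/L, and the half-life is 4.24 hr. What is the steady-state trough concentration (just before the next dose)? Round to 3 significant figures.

k = ln 2 / 4.24 = 0.1635 hr⁻¹
Fraction remaining after one interval: e^(−kτ) = e^(−0.1635 × 2.90) = 0.6225
R = 1 / (1 − 0.6225) = 2.649
Css,max = 39.1 × 2.649 = 103.6 µg/L
Css,min = Css,max × e^(−kτ) = 103.6 × 0.6225 ≈ 64.5 µg/L

64.5 µg/L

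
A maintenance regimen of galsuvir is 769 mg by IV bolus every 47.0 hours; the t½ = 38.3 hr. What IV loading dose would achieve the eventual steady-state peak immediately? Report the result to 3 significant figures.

k = ln 2 / 38.3 = 0.01810 hr⁻¹
Accumulation ratio R = 1 / (1 − e^(−kτ)) = 1 / (1 − e^(−0.01810×47.0)) = 1 / (1 − 0.4272) = 1.746
Loading dose = maintenance dose × R = 769 × 1.746 ≈ 1340 mg

1340 mg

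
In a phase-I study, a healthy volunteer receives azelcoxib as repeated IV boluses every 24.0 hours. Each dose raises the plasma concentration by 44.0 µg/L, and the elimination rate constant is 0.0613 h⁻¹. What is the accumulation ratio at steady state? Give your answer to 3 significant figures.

1.30

Fraction remaining after one interval: e^(−kτ) = e^(−0.06130 × 24.0) = 0.2296
R = 1 / (1 − 0.2296) = 1 / 0.7704 ≈ 1.30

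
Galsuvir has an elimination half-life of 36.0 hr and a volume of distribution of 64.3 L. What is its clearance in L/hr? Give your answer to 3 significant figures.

1.24 L/hr

k = ln 2 / t½ = ln 2 / 36.0 = 0.01925 hr⁻¹
CL = k · V = 0.01925 × 64.3 ≈ 1.24 L/hr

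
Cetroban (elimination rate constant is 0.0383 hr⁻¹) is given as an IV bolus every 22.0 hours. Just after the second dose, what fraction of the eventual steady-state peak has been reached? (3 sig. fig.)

f_n = 1 − e^(−nkτ) = 1 − e^(−2 × 0.03830 × 22.0) = 1 − e^(−1.685) = 1 − 0.1854 ≈ 0.815

0.815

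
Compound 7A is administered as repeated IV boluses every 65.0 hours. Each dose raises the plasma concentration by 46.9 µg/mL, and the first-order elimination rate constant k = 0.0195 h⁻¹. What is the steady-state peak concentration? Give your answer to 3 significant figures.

Fraction remaining after one interval: e^(−kτ) = e^(−0.01950 × 65.0) = 0.2815
R = 1 / (1 − 0.2815) = 1.392
Css,max = 46.9 × 1.392 ≈ 65.3 µg/mL

65.3 µg/mL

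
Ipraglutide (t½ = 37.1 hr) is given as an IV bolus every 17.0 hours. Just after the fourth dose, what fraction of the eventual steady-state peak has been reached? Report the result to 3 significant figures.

0.719

k = ln 2 / 37.1 = 0.01868 hr⁻¹
f_n = 1 − e^(−nkτ) = 1 − e^(−4 × 0.01868 × 17.0) = 1 − e^(−1.270) = 1 − 0.2807 ≈ 0.719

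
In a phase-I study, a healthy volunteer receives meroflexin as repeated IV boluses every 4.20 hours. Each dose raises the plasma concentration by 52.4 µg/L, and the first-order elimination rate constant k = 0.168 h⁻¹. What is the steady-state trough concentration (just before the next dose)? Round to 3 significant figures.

Fraction remaining after one interval: e^(−kτ) = e^(−0.1680 × 4.20) = 0.4938
R = 1 / (1 − 0.4938) = 1.976
Css,max = 52.4 × 1.976 = 103.5 µg/L
Css,min = Css,max × e^(−kτ) = 103.5 × 0.4938 ≈ 51.1 µg/L

51.1 µg/L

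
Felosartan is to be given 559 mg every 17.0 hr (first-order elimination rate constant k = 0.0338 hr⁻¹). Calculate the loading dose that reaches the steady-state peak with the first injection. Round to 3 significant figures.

1280 mg

Accumulation ratio R = 1 / (1 − e^(−kτ)) = 1 / (1 − e^(−0.03380×17.0)) = 1 / (1 − 0.5629) = 2.288
Loading dose = maintenance dose × R = 559 × 2.288 ≈ 1280 mg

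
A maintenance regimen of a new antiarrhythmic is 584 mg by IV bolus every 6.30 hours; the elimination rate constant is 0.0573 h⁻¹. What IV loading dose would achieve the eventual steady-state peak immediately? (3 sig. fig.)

1930 mg

Accumulation ratio R = 1 / (1 − e^(−kτ)) = 1 / (1 − e^(−0.05730×6.30)) = 1 / (1 − 0.6970) = 3.300
Loading dose = maintenance dose × R = 584 × 3.300 ≈ 1930 mg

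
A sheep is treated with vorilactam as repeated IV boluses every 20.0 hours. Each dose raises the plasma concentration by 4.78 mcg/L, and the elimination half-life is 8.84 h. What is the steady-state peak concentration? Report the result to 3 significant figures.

k = ln 2 / 8.84 = 0.07841 h⁻¹
Fraction remaining after one interval: e^(−kτ) = e^(−0.07841 × 20.0) = 0.2084
R = 1 / (1 − 0.2084) = 1.263
Css,max = 4.78 × 1.263 ≈ 6.04 mcg/L

6.04 mcg/L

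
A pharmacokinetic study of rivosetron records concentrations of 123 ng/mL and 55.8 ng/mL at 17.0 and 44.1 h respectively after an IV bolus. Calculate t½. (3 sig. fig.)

23.8 hours

k = ln(C₁/C₂) / (t₂ − t₁) = ln(123/55.8) / (44.1 − 17.0)
  = 0.7904 / 27.10 = 0.02917 h⁻¹
t½ = ln 2 / k = ln 2 / 0.02917 ≈ 23.8 hours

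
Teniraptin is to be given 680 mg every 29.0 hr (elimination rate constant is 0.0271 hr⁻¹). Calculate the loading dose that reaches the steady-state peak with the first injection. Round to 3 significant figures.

1250 mg

Accumulation ratio R = 1 / (1 − e^(−kτ)) = 1 / (1 − e^(−0.02710×29.0)) = 1 / (1 − 0.4557) = 1.837
Loading dose = maintenance dose × R = 680 × 1.837 ≈ 1250 mg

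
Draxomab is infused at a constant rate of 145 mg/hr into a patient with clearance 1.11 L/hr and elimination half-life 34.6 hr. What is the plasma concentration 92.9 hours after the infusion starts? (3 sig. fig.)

Css = rate / CL = 145 / 1.11 = 130.6 µg/mL
k = ln 2 / 34.6 = 0.02003 hr⁻¹
C(t) = Css (1 − e^(−kt)) = 130.6 × (1 − e^(−1.861)) = 130.6 × 0.8445 ≈ 110 µg/mL

110 µg/mL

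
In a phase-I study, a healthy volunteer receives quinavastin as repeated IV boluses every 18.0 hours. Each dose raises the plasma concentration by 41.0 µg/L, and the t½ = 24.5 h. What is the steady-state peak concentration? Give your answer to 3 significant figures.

103 µg/L

k = ln 2 / 24.5 = 0.02829 h⁻¹
Fraction remaining after one interval: e^(−kτ) = e^(−0.02829 × 18.0) = 0.6009
R = 1 / (1 − 0.6009) = 2.506
Css,max = 41.0 × 2.506 ≈ 103 µg/L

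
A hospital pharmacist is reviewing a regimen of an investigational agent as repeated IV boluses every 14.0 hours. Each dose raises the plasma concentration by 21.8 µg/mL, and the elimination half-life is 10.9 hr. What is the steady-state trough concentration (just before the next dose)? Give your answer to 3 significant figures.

15.2 µg/mL

k = ln 2 / 10.9 = 0.06359 hr⁻¹
Fraction remaining after one interval: e^(−kτ) = e^(−0.06359 × 14.0) = 0.4105
R = 1 / (1 − 0.4105) = 1.696
Css,max = 21.8 × 1.696 = 36.98 µg/mL
Css,min = Css,max × e^(−kτ) = 36.98 × 0.4105 ≈ 15.2 µg/mL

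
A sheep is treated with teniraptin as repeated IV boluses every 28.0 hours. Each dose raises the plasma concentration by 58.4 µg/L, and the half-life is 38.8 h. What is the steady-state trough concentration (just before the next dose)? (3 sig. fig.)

k = ln 2 / 38.8 = 0.01786 h⁻¹
Fraction remaining after one interval: e^(−kτ) = e^(−0.01786 × 28.0) = 0.6064
R = 1 / (1 − 0.6064) = 2.541
Css,max = 58.4 × 2.541 = 148.4 µg/L
Css,min = Css,max × e^(−kτ) = 148.4 × 0.6064 ≈ 90.0 µg/L

90.0 µg/L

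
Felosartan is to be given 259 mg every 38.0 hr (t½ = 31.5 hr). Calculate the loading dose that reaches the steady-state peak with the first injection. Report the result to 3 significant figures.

k = ln 2 / 31.5 = 0.02200 hr⁻¹
Accumulation ratio R = 1 / (1 − e^(−kτ)) = 1 / (1 − e^(−0.02200×38.0)) = 1 / (1 − 0.4334) = 1.765
Loading dose = maintenance dose × R = 259 × 1.765 ≈ 457 mg

457 mg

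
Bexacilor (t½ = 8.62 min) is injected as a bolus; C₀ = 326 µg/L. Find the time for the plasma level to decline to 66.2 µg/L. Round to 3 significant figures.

19.8 minutes

k = ln 2 / 8.62 = 0.08041 min⁻¹
C(t) = C₀ e^(−kt)  ⇒  t = ln(C₀/C) / k
t = ln(326/66.2) / 0.08041 = 1.594 / 0.08041 ≈ 19.8 minutes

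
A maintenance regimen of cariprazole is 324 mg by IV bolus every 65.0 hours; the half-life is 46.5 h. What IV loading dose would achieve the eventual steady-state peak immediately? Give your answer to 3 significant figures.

522 mg

k = ln 2 / 46.5 = 0.01491 h⁻¹
Accumulation ratio R = 1 / (1 − e^(−kτ)) = 1 / (1 − e^(−0.01491×65.0)) = 1 / (1 − 0.3795) = 1.612
Loading dose = maintenance dose × R = 324 × 1.612 ≈ 522 mg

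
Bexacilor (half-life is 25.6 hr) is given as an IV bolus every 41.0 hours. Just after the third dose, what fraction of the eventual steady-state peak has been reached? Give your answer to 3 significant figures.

0.964

k = ln 2 / 25.6 = 0.02708 hr⁻¹
f_n = 1 − e^(−nkτ) = 1 − e^(−3 × 0.02708 × 41.0) = 1 − e^(−3.330) = 1 − 0.03578 ≈ 0.964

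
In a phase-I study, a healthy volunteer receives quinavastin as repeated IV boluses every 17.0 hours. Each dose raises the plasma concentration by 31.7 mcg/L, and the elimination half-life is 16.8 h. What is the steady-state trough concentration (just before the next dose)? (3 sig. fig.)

31.2 mcg/L

k = ln 2 / 16.8 = 0.04126 h⁻¹
Fraction remaining after one interval: e^(−kτ) = e^(−0.04126 × 17.0) = 0.4959
R = 1 / (1 − 0.4959) = 1.984
Css,max = 31.7 × 1.984 = 62.88 mcg/L
Css,min = Css,max × e^(−kτ) = 62.88 × 0.4959 ≈ 31.2 mcg/L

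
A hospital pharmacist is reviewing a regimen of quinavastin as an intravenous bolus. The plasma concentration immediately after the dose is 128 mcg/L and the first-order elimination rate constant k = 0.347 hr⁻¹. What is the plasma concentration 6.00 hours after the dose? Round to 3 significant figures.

16.0 mcg/L

C(t) = C₀ e^(−kt) = 128 × e^(−0.3470 × 6.00) = 128 × e^(−2.082) = 128 × 0.1247 ≈ 16.0 mcg/L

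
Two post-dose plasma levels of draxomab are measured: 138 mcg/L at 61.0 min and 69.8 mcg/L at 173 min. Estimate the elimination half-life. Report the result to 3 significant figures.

114 minutes

k = ln(C₁/C₂) / (t₂ − t₁) = ln(138/69.8) / (173 − 61.0)
  = 0.6816 / 112.0 = 0.006086 min⁻¹
t½ = ln 2 / k = ln 2 / 0.006086 ≈ 114 minutes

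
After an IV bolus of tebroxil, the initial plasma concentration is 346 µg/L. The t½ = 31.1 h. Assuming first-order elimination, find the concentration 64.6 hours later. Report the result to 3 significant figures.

k = ln 2 / 31.1 = 0.02229 h⁻¹
64.6 h is 2.077 half-lives, so C = 346 × (1/2)^2.077 = 346 × 0.2370 ≈ 82.0 µg/L

82.0 µg/L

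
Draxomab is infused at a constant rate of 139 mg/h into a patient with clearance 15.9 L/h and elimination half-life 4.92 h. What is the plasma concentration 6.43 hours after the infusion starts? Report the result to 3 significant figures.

5.21 mg/L

Css = rate / CL = 139 / 15.9 = 8.742 mg/L
k = ln 2 / 4.92 = 0.1409 h⁻¹
C(t) = Css (1 − e^(−kt)) = 8.742 × (1 − e^(−0.9059)) = 8.742 × 0.5958 ≈ 5.21 mg/L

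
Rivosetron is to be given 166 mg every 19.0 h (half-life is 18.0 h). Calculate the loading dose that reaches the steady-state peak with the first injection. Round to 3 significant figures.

k = ln 2 / 18.0 = 0.03851 h⁻¹
Accumulation ratio R = 1 / (1 − e^(−kτ)) = 1 / (1 − e^(−0.03851×19.0)) = 1 / (1 − 0.4811) = 1.927
Loading dose = maintenance dose × R = 166 × 1.927 ≈ 320 mg

320 mg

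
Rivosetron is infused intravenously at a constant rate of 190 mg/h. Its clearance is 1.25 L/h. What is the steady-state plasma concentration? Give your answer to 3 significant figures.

152 µg/mL

Css = infusion rate / CL = 190 / 1.25 ≈ 152 µg/mL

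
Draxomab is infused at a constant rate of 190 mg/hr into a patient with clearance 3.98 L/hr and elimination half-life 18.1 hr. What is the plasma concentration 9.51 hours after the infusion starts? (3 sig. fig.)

Css = rate / CL = 190 / 3.98 = 47.74 µg/mL
k = ln 2 / 18.1 = 0.03830 hr⁻¹
C(t) = Css (1 − e^(−kt)) = 47.74 × (1 − e^(−0.3642)) = 47.74 × 0.3052 ≈ 14.6 µg/mL

14.6 µg/mL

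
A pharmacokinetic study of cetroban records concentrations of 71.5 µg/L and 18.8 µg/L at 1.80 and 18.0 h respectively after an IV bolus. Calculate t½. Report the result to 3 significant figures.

k = ln(C₁/C₂) / (t₂ − t₁) = ln(71.5/18.8) / (18.0 − 1.80)
  = 1.336 / 16.20 = 0.08246 h⁻¹
t½ = ln 2 / k = ln 2 / 0.08246 ≈ 8.41 hours

8.41 hours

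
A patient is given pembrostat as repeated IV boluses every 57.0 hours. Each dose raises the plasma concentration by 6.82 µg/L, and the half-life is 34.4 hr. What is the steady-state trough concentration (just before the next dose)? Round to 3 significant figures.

k = ln 2 / 34.4 = 0.02015 hr⁻¹
Fraction remaining after one interval: e^(−kτ) = e^(−0.02015 × 57.0) = 0.3171
R = 1 / (1 − 0.3171) = 1.464
Css,max = 6.82 × 1.464 = 9.987 µg/L
Css,min = Css,max × e^(−kτ) = 9.987 × 0.3171 ≈ 3.17 µg/L

3.17 µg/L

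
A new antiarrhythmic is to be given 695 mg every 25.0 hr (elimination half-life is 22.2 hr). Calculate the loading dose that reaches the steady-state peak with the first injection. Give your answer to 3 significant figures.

k = ln 2 / 22.2 = 0.03122 hr⁻¹
Accumulation ratio R = 1 / (1 − e^(−kτ)) = 1 / (1 − e^(−0.03122×25.0)) = 1 / (1 − 0.4581) = 1.846
Loading dose = maintenance dose × R = 695 × 1.846 ≈ 1280 mg

1280 mg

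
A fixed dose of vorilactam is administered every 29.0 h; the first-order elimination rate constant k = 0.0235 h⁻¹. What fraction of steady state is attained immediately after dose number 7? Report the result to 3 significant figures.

0.992

f_n = 1 − e^(−nkτ) = 1 − e^(−7 × 0.02350 × 29.0) = 1 − e^(−4.771) = 1 − 0.008476 ≈ 0.992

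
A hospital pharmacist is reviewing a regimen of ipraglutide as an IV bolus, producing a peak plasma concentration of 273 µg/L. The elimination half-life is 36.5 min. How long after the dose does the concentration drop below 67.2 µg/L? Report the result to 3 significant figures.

73.8 minutes

k = ln 2 / 36.5 = 0.01899 min⁻¹
C(t) = C₀ e^(−kt)  ⇒  t = ln(C₀/C) / k
t = ln(273/67.2) / 0.01899 = 1.402 / 0.01899 ≈ 73.8 minutes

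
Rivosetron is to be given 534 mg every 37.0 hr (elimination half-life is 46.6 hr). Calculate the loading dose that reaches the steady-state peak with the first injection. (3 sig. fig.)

1260 mg

k = ln 2 / 46.6 = 0.01487 hr⁻¹
Accumulation ratio R = 1 / (1 − e^(−kτ)) = 1 / (1 − e^(−0.01487×37.0)) = 1 / (1 − 0.5767) = 2.363
Loading dose = maintenance dose × R = 534 × 2.363 ≈ 1260 mg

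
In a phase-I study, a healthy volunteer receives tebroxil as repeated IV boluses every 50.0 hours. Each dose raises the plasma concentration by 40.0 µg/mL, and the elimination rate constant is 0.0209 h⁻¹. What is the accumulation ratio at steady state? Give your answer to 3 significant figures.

1.54

Fraction remaining after one interval: e^(−kτ) = e^(−0.02090 × 50.0) = 0.3517
R = 1 / (1 − 0.3517) = 1 / 0.6483 ≈ 1.54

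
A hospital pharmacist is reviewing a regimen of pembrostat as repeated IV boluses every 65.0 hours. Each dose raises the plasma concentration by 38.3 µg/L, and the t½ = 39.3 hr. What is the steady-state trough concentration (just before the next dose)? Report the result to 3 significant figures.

17.8 µg/L

k = ln 2 / 39.3 = 0.01764 hr⁻¹
Fraction remaining after one interval: e^(−kτ) = e^(−0.01764 × 65.0) = 0.3178
R = 1 / (1 − 0.3178) = 1.466
Css,max = 38.3 × 1.466 = 56.14 µg/L
Css,min = Css,max × e^(−kτ) = 56.14 × 0.3178 ≈ 17.8 µg/L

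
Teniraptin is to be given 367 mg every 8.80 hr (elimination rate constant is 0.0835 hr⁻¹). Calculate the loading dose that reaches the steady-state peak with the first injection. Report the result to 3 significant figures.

Accumulation ratio R = 1 / (1 − e^(−kτ)) = 1 / (1 − e^(−0.08350×8.80)) = 1 / (1 − 0.4796) = 1.922
Loading dose = maintenance dose × R = 367 × 1.922 ≈ 705 mg

705 mg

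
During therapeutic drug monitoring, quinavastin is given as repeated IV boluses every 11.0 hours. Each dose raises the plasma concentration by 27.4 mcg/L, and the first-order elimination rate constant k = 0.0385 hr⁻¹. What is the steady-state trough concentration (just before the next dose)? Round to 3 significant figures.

Fraction remaining after one interval: e^(−kτ) = e^(−0.03850 × 11.0) = 0.6548
R = 1 / (1 − 0.6548) = 2.896
Css,max = 27.4 × 2.896 = 79.36 mcg/L
Css,min = Css,max × e^(−kτ) = 79.36 × 0.6548 ≈ 52.0 mcg/L

52.0 mcg/L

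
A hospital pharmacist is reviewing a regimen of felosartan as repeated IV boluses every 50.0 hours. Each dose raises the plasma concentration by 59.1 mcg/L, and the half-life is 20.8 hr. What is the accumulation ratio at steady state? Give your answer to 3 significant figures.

k = ln 2 / 20.8 = 0.03332 hr⁻¹
Fraction remaining after one interval: e^(−kτ) = e^(−0.03332 × 50.0) = 0.1890
R = 1 / (1 − 0.1890) = 1 / 0.8110 ≈ 1.23

1.23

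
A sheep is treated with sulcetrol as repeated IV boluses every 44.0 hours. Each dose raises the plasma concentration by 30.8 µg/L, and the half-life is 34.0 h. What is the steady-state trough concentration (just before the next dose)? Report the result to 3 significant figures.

21.2 µg/L

k = ln 2 / 34.0 = 0.02039 h⁻¹
Fraction remaining after one interval: e^(−kτ) = e^(−0.02039 × 44.0) = 0.4078
R = 1 / (1 − 0.4078) = 1.689
Css,max = 30.8 × 1.689 = 52.01 µg/L
Css,min = Css,max × e^(−kτ) = 52.01 × 0.4078 ≈ 21.2 µg/L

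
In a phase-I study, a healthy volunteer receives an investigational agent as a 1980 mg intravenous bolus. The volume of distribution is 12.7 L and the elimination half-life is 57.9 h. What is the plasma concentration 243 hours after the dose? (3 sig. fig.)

C₀ = dose / V = 1980 / 12.7 = 155.9 mg/L
k = ln 2 / 57.9 = 0.01197 h⁻¹
C(t) = C₀ e^(−kt) = 155.9 × e^(−0.01197 × 243) = 155.9 × e^(−2.909) = 155.9 × 0.05453 ≈ 8.50 mg/L

8.50 mg/L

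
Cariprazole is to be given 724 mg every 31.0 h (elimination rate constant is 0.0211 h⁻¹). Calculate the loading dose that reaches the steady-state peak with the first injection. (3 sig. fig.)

Accumulation ratio R = 1 / (1 − e^(−kτ)) = 1 / (1 − e^(−0.02110×31.0)) = 1 / (1 − 0.5199) = 2.083
Loading dose = maintenance dose × R = 724 × 2.083 ≈ 1510 mg

1510 mg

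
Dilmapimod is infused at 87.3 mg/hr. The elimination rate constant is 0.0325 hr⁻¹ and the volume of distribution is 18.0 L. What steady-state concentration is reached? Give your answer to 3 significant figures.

149 µg/mL

CL = k · V = 0.0325 × 18.0 = 0.5850 L/hr
Css = rate / CL = 87.3 / 0.5850 ≈ 149 µg/mL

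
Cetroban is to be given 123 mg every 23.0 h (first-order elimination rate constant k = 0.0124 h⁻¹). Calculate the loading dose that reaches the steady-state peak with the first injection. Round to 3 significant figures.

Accumulation ratio R = 1 / (1 − e^(−kτ)) = 1 / (1 − e^(−0.01240×23.0)) = 1 / (1 − 0.7519) = 4.030
Loading dose = maintenance dose × R = 123 × 4.030 ≈ 496 mg

496 mg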